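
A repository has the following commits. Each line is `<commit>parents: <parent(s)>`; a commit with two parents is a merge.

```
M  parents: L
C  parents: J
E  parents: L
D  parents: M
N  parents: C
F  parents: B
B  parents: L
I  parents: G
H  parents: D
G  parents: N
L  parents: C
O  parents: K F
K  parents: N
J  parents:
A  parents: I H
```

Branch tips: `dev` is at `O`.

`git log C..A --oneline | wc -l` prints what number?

8

Reachable from A: {A, C, D, G, H, I, J, L, M, N}.
Reachable from C: {C, J}.
In A's history but not C's: {A, D, G, H, I, L, M, N} — 8 commits.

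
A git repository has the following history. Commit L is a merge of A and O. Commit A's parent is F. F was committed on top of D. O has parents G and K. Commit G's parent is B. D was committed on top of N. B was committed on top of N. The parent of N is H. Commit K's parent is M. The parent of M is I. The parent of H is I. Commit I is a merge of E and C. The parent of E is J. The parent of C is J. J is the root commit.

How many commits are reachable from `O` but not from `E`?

Reachable from O: {B, C, E, G, H, I, J, K, M, N, O}.
Reachable from E: {E, J}.
In O's history but not E's: {B, C, G, H, I, K, M, N, O} — 9 commits.

9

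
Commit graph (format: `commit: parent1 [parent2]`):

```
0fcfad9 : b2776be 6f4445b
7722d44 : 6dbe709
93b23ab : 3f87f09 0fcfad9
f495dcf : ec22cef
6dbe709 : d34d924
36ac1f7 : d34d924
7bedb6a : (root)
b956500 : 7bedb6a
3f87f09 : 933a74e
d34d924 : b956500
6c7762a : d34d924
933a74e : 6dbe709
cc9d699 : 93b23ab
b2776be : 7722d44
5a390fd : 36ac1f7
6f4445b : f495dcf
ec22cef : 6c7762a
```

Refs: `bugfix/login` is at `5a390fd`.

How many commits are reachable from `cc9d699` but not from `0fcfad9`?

4

Reachable from cc9d699: {0fcfad9, 3f87f09, 6c7762a, 6dbe709, 6f4445b, 7722d44, 7bedb6a, 933a74e, 93b23ab, b2776be, b956500, cc9d699, d34d924, ec22cef, f495dcf}.
Reachable from 0fcfad9: {0fcfad9, 6c7762a, 6dbe709, 6f4445b, 7722d44, 7bedb6a, b2776be, b956500, d34d924, ec22cef, f495dcf}.
In cc9d699's history but not 0fcfad9's: {3f87f09, 933a74e, 93b23ab, cc9d699} — 4 commits.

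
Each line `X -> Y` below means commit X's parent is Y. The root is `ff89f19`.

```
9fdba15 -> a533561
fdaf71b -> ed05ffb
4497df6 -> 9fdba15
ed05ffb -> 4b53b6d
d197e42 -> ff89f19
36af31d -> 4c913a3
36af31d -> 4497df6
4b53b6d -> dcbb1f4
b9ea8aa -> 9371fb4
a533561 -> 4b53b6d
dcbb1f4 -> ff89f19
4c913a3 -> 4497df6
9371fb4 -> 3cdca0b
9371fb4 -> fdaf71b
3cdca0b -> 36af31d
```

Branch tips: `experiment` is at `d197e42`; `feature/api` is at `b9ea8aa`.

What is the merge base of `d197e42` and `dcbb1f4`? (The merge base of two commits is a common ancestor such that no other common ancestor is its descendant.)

ff89f19

Ancestors of d197e42: {d197e42, ff89f19}.
Ancestors of dcbb1f4: {dcbb1f4, ff89f19}.
Common ancestors: {ff89f19}.
The only common ancestor is ff89f19, so it is the merge base.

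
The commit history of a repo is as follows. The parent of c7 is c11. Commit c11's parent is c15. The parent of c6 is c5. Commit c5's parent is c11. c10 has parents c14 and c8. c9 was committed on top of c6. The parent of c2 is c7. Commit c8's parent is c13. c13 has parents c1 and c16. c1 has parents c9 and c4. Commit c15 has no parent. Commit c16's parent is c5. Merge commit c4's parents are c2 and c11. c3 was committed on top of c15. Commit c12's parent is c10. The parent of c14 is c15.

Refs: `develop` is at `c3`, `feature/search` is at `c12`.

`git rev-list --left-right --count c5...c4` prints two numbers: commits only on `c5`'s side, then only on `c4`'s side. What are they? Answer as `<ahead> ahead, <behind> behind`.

1 ahead, 3 behind

Reachable from c5: {c11, c15, c5}.
Reachable from c4: {c11, c15, c2, c4, c7}.
Only in c5's history (ahead): {c5} — 1.
Only in c4's history (behind): {c2, c4, c7} — 3.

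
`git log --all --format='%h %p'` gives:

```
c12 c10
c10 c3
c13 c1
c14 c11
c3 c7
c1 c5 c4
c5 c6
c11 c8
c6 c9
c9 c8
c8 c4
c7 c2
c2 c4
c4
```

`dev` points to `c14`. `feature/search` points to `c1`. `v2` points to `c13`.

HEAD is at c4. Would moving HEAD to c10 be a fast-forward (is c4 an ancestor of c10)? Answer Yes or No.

Yes

A fast-forward from c4 to c10 is possible iff c4 is an ancestor of c10.
Ancestors of c10: {c10, c2, c3, c4, c7}.
c4 is among them, so fast-forward is possible.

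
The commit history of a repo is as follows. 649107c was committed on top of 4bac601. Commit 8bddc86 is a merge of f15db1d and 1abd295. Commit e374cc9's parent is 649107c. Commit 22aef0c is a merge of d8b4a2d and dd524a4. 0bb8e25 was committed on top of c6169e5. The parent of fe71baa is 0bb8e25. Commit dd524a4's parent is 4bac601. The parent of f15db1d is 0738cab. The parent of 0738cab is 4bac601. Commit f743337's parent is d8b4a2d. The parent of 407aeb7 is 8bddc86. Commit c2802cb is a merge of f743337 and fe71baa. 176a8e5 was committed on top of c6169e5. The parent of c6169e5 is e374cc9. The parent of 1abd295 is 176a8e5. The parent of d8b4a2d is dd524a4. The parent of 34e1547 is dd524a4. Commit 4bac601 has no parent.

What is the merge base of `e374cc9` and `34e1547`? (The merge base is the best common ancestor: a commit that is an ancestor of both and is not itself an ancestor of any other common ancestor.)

Ancestors of e374cc9: {4bac601, 649107c, e374cc9}.
Ancestors of 34e1547: {34e1547, 4bac601, dd524a4}.
Common ancestors: {4bac601}.
The only common ancestor is 4bac601, so it is the merge base.

4bac601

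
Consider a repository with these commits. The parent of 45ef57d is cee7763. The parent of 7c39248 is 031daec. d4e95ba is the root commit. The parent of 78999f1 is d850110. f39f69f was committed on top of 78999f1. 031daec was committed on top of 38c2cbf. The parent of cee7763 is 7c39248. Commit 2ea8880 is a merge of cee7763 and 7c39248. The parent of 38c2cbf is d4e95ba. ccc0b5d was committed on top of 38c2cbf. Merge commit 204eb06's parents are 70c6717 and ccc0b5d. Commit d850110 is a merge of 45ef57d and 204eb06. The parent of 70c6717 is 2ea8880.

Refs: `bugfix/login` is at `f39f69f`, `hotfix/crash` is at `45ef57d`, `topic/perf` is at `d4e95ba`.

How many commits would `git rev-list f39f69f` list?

Walking parent pointers from f39f69f: reachable set = {031daec, 204eb06, 2ea8880, 38c2cbf, 45ef57d, 70c6717, 78999f1, 7c39248, ccc0b5d, cee7763, d4e95ba, d850110, f39f69f}.
That is 13 commits.

13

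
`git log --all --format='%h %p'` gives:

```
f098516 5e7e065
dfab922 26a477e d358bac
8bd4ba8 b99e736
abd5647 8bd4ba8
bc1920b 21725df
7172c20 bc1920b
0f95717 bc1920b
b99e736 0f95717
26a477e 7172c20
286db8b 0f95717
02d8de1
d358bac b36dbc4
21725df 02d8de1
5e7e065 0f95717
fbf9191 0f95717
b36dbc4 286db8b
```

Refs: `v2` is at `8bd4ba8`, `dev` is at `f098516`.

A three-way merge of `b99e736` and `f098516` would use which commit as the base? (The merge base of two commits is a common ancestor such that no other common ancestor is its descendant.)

0f95717

Ancestors of b99e736: {02d8de1, 0f95717, 21725df, b99e736, bc1920b}.
Ancestors of f098516: {02d8de1, 0f95717, 21725df, 5e7e065, bc1920b, f098516}.
Common ancestors: {02d8de1, 0f95717, 21725df, bc1920b}.
Among these, 0f95717 is not an ancestor of any other common ancestor — it is the merge base.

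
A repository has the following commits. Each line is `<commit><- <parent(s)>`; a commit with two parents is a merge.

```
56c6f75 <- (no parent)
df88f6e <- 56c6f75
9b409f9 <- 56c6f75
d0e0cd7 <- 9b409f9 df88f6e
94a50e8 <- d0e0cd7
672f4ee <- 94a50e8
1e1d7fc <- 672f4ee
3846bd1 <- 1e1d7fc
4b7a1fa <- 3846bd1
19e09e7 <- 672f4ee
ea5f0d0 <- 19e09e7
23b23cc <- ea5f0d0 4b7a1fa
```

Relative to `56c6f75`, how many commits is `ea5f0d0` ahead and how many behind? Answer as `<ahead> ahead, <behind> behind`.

Reachable from ea5f0d0: {19e09e7, 56c6f75, 672f4ee, 94a50e8, 9b409f9, d0e0cd7, df88f6e, ea5f0d0}.
Reachable from 56c6f75: {56c6f75}.
Only in ea5f0d0's history (ahead): {19e09e7, 672f4ee, 94a50e8, 9b409f9, d0e0cd7, df88f6e, ea5f0d0} — 7.
Only in 56c6f75's history (behind): {} — 0.

7 ahead, 0 behind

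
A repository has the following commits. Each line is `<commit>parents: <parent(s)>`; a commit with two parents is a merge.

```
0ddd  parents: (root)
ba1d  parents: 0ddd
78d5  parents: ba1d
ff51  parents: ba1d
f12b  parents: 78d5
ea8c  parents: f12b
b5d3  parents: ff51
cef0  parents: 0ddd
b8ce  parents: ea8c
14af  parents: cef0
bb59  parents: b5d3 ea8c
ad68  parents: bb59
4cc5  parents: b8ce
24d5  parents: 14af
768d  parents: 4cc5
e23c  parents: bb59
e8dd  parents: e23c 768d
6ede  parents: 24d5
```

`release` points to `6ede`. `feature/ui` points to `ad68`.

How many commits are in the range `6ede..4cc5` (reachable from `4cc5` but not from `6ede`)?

Reachable from 4cc5: {0ddd, 4cc5, 78d5, b8ce, ba1d, ea8c, f12b}.
Reachable from 6ede: {0ddd, 14af, 24d5, 6ede, cef0}.
In 4cc5's history but not 6ede's: {4cc5, 78d5, b8ce, ba1d, ea8c, f12b} — 6 commits.

6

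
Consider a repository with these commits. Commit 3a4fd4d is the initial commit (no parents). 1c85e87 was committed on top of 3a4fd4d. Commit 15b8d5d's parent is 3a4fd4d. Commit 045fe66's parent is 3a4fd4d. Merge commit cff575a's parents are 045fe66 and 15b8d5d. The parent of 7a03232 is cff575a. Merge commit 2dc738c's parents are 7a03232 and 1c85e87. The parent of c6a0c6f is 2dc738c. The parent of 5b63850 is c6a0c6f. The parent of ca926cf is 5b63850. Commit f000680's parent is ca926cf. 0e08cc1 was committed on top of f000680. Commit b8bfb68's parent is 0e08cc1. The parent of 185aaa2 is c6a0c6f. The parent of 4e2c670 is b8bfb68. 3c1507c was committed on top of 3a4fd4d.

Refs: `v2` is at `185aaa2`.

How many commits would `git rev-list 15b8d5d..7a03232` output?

3

Reachable from 7a03232: {045fe66, 15b8d5d, 3a4fd4d, 7a03232, cff575a}.
Reachable from 15b8d5d: {15b8d5d, 3a4fd4d}.
In 7a03232's history but not 15b8d5d's: {045fe66, 7a03232, cff575a} — 3 commits.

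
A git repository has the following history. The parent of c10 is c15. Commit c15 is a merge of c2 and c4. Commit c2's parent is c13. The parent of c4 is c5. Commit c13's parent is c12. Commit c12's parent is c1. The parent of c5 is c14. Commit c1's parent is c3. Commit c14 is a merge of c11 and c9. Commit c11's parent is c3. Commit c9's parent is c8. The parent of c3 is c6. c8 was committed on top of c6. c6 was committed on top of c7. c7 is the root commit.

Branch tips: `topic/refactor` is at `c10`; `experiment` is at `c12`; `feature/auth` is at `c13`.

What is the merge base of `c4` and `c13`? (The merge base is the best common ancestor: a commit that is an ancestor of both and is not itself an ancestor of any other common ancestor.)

c3

Ancestors of c4: {c11, c14, c3, c4, c5, c6, c7, c8, c9}.
Ancestors of c13: {c1, c12, c13, c3, c6, c7}.
Common ancestors: {c3, c6, c7}.
Among these, c3 is not an ancestor of any other common ancestor — it is the merge base.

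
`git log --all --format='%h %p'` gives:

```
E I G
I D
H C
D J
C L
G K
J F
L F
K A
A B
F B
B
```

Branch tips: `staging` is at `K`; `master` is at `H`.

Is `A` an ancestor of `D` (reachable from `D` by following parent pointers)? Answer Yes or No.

No

Ancestors of D: {B, D, F, J}.
A is not in that set, so it is not an ancestor of D.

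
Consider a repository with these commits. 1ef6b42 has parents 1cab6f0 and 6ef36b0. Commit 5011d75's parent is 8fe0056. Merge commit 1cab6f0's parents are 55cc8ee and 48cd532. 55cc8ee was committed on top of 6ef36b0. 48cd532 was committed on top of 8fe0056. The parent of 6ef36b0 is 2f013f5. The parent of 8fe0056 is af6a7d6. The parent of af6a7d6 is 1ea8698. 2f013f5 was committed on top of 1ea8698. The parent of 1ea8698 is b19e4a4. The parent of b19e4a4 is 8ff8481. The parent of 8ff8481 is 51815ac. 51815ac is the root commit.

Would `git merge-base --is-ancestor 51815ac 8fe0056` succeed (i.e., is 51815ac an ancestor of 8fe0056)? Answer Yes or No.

Yes

Ancestors of 8fe0056 (commits reachable by following parents): {1ea8698, 51815ac, 8fe0056, 8ff8481, af6a7d6, b19e4a4}.
51815ac is in that set, so it is an ancestor of 8fe0056.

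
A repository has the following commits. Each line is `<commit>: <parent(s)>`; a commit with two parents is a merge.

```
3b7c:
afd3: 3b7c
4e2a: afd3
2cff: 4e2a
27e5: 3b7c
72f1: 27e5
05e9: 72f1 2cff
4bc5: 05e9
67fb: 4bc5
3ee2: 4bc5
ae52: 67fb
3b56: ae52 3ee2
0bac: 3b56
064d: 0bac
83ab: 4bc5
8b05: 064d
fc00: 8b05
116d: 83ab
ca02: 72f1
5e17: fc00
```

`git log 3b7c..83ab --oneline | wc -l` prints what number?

Reachable from 83ab: {05e9, 27e5, 2cff, 3b7c, 4bc5, 4e2a, 72f1, 83ab, afd3}.
Reachable from 3b7c: {3b7c}.
In 83ab's history but not 3b7c's: {05e9, 27e5, 2cff, 4bc5, 4e2a, 72f1, 83ab, afd3} — 8 commits.

8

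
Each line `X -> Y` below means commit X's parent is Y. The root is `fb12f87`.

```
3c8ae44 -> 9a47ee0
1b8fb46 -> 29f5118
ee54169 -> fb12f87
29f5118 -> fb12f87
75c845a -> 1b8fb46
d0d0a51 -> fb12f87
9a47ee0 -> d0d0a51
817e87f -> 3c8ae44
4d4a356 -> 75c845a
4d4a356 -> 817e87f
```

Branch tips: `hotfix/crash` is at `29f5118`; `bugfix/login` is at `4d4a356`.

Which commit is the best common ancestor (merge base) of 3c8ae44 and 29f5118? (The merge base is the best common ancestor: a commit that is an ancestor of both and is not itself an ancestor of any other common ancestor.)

fb12f87

Ancestors of 3c8ae44: {3c8ae44, 9a47ee0, d0d0a51, fb12f87}.
Ancestors of 29f5118: {29f5118, fb12f87}.
Common ancestors: {fb12f87}.
The only common ancestor is fb12f87, so it is the merge base.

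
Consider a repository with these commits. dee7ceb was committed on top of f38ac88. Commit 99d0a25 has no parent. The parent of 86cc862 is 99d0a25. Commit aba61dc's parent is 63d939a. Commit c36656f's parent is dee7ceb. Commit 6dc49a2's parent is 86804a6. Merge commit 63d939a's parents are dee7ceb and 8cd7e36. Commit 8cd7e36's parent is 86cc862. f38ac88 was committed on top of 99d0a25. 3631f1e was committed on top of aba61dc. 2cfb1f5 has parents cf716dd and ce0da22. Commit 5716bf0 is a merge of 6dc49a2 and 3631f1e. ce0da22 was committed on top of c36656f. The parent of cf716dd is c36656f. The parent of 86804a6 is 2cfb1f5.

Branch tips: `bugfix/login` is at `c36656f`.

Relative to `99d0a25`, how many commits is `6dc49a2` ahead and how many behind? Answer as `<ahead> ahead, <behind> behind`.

8 ahead, 0 behind

Reachable from 6dc49a2: {2cfb1f5, 6dc49a2, 86804a6, 99d0a25, c36656f, ce0da22, cf716dd, dee7ceb, f38ac88}.
Reachable from 99d0a25: {99d0a25}.
Only in 6dc49a2's history (ahead): {2cfb1f5, 6dc49a2, 86804a6, c36656f, ce0da22, cf716dd, dee7ceb, f38ac88} — 8.
Only in 99d0a25's history (behind): {} — 0.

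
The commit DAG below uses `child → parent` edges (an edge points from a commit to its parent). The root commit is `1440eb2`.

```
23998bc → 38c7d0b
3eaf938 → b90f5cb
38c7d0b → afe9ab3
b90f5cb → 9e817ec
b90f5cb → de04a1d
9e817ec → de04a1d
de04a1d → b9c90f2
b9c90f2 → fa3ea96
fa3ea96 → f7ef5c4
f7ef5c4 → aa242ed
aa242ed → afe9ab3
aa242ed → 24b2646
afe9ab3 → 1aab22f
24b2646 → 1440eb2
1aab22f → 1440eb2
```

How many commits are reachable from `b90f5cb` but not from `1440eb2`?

Reachable from b90f5cb: {1440eb2, 1aab22f, 24b2646, 9e817ec, aa242ed, afe9ab3, b90f5cb, b9c90f2, de04a1d, f7ef5c4, fa3ea96}.
Reachable from 1440eb2: {1440eb2}.
In b90f5cb's history but not 1440eb2's: {1aab22f, 24b2646, 9e817ec, aa242ed, afe9ab3, b90f5cb, b9c90f2, de04a1d, f7ef5c4, fa3ea96} — 10 commits.

10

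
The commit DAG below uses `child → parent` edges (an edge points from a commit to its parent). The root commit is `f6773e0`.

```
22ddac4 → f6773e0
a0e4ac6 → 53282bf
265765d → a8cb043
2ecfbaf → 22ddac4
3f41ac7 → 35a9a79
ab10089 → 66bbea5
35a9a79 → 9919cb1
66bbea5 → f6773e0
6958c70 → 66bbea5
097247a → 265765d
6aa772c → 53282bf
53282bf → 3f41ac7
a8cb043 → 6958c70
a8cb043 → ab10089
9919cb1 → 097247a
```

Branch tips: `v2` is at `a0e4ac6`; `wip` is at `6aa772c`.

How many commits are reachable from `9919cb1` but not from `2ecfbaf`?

7

Reachable from 9919cb1: {097247a, 265765d, 66bbea5, 6958c70, 9919cb1, a8cb043, ab10089, f6773e0}.
Reachable from 2ecfbaf: {22ddac4, 2ecfbaf, f6773e0}.
In 9919cb1's history but not 2ecfbaf's: {097247a, 265765d, 66bbea5, 6958c70, 9919cb1, a8cb043, ab10089} — 7 commits.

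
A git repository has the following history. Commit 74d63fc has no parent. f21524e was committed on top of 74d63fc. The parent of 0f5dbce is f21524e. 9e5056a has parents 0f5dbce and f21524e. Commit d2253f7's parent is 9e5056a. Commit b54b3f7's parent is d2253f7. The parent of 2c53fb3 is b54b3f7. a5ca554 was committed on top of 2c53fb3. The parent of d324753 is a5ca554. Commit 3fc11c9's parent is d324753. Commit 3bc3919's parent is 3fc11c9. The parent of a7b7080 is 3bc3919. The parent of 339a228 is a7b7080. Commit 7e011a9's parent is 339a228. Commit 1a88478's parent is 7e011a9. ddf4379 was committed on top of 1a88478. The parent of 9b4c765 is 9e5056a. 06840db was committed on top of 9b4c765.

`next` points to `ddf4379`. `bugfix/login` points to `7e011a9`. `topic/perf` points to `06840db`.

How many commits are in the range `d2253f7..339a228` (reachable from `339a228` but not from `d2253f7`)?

8

Reachable from 339a228: {0f5dbce, 2c53fb3, 339a228, 3bc3919, 3fc11c9, 74d63fc, 9e5056a, a5ca554, a7b7080, b54b3f7, d2253f7, d324753, f21524e}.
Reachable from d2253f7: {0f5dbce, 74d63fc, 9e5056a, d2253f7, f21524e}.
In 339a228's history but not d2253f7's: {2c53fb3, 339a228, 3bc3919, 3fc11c9, a5ca554, a7b7080, b54b3f7, d324753} — 8 commits.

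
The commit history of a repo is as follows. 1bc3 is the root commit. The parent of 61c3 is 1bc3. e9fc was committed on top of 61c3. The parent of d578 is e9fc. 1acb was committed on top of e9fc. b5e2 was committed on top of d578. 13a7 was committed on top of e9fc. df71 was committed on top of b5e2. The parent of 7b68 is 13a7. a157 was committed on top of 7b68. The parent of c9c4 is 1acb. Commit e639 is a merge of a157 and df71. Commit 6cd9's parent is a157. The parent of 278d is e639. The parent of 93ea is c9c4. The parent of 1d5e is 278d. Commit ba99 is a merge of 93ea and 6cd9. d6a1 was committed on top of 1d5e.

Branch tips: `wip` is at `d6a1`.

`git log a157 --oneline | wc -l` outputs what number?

Walking parent pointers from a157: reachable set = {13a7, 1bc3, 61c3, 7b68, a157, e9fc}.
That is 6 commits.

6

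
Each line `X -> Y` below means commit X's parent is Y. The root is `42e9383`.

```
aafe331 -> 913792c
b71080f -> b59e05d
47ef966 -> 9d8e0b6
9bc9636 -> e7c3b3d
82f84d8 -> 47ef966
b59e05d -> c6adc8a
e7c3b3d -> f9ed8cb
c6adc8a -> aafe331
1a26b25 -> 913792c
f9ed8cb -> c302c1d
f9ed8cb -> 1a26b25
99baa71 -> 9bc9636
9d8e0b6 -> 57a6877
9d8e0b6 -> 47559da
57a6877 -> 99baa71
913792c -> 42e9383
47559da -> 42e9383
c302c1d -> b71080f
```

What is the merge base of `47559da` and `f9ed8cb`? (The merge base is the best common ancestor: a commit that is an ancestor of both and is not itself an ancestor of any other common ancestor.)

42e9383

Ancestors of 47559da: {42e9383, 47559da}.
Ancestors of f9ed8cb: {1a26b25, 42e9383, 913792c, aafe331, b59e05d, b71080f, c302c1d, c6adc8a, f9ed8cb}.
Common ancestors: {42e9383}.
The only common ancestor is 42e9383, so it is the merge base.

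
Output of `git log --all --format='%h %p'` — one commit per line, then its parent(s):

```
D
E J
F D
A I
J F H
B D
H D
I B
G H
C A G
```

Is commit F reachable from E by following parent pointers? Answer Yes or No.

Yes

Ancestors of E (commits reachable by following parents): {D, E, F, H, J}.
F is in that set, so it is an ancestor of E.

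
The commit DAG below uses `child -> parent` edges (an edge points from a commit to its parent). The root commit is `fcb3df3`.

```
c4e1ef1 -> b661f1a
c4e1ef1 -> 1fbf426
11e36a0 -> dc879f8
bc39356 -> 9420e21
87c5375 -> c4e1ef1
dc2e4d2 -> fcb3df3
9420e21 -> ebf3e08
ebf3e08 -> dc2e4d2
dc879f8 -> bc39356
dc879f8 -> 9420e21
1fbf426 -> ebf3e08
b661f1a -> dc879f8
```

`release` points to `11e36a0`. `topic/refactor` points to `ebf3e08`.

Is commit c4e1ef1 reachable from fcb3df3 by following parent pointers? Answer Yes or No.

No

Ancestors of fcb3df3: {fcb3df3}.
c4e1ef1 is not in that set, so it is not an ancestor of fcb3df3.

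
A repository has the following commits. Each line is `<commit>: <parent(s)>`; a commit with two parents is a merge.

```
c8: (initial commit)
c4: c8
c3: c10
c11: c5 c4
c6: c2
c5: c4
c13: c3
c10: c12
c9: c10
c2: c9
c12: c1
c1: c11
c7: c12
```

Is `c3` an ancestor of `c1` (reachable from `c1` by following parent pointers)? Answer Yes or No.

Ancestors of c1: {c1, c11, c4, c5, c8}.
c3 is not in that set, so it is not an ancestor of c1.

No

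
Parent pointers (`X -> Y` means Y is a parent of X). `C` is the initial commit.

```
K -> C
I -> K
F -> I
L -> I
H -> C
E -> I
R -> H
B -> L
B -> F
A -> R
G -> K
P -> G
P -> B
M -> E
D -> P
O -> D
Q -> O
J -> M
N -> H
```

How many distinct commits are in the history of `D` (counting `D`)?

9

Walking parent pointers from D: reachable set = {B, C, D, F, G, I, K, L, P}.
That is 9 commits.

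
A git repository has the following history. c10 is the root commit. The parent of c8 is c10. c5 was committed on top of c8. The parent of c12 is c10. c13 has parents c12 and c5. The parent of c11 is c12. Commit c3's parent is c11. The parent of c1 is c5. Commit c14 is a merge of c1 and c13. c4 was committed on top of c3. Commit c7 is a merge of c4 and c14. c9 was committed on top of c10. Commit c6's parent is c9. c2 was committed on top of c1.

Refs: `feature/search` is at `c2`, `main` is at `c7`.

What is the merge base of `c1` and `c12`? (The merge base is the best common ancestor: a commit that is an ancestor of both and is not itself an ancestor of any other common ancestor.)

c10

Ancestors of c1: {c1, c10, c5, c8}.
Ancestors of c12: {c10, c12}.
Common ancestors: {c10}.
The only common ancestor is c10, so it is the merge base.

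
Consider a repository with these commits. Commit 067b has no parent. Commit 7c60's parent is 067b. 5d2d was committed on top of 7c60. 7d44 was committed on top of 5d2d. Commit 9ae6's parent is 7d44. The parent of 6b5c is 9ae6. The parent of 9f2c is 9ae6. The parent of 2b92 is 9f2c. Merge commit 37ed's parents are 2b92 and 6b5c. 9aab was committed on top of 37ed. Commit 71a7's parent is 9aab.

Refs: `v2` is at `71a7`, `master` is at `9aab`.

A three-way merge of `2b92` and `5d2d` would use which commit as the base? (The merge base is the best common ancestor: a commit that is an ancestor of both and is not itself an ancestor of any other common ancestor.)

Ancestors of 2b92: {067b, 2b92, 5d2d, 7c60, 7d44, 9ae6, 9f2c}.
Ancestors of 5d2d: {067b, 5d2d, 7c60}.
Common ancestors: {067b, 5d2d, 7c60}.
Among these, 5d2d is not an ancestor of any other common ancestor — it is the merge base.

5d2d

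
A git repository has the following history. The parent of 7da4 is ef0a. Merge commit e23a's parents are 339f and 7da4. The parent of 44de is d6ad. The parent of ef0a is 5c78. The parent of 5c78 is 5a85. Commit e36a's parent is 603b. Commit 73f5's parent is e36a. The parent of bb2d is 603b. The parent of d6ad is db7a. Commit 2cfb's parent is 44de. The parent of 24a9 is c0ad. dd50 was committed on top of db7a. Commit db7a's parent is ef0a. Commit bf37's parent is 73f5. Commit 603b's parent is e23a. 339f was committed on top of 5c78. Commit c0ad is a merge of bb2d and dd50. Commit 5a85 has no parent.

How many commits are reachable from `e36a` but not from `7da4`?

4

Reachable from e36a: {339f, 5a85, 5c78, 603b, 7da4, e23a, e36a, ef0a}.
Reachable from 7da4: {5a85, 5c78, 7da4, ef0a}.
In e36a's history but not 7da4's: {339f, 603b, e23a, e36a} — 4 commits.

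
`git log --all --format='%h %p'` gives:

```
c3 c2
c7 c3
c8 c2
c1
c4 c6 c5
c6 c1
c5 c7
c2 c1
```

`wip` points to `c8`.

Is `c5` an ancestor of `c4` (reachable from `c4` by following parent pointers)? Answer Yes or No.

Yes

Ancestors of c4 (commits reachable by following parents): {c1, c2, c3, c4, c5, c6, c7}.
c5 is in that set, so it is an ancestor of c4.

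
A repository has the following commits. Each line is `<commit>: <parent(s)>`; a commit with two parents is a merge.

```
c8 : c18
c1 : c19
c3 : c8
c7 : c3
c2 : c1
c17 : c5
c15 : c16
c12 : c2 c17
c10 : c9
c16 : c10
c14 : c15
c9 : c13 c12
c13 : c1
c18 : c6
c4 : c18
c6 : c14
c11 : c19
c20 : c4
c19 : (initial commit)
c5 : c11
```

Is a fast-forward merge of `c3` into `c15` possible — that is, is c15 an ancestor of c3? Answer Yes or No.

A fast-forward from c15 to c3 is possible iff c15 is an ancestor of c3.
Ancestors of c3: {c1, c10, c11, c12, c13, c14, c15, c16, c17, c18, c19, c2, c3, c5, c6, c8, c9}.
c15 is among them, so fast-forward is possible.

Yes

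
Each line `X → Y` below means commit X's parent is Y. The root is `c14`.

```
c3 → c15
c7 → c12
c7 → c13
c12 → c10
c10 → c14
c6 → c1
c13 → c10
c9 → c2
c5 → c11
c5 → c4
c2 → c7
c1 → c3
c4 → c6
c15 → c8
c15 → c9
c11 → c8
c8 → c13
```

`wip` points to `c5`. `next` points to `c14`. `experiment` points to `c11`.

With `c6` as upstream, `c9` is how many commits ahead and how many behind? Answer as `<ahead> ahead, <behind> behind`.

Reachable from c9: {c10, c12, c13, c14, c2, c7, c9}.
Reachable from c6: {c1, c10, c12, c13, c14, c15, c2, c3, c6, c7, c8, c9}.
Only in c9's history (ahead): {} — 0.
Only in c6's history (behind): {c1, c15, c3, c6, c8} — 5.

0 ahead, 5 behind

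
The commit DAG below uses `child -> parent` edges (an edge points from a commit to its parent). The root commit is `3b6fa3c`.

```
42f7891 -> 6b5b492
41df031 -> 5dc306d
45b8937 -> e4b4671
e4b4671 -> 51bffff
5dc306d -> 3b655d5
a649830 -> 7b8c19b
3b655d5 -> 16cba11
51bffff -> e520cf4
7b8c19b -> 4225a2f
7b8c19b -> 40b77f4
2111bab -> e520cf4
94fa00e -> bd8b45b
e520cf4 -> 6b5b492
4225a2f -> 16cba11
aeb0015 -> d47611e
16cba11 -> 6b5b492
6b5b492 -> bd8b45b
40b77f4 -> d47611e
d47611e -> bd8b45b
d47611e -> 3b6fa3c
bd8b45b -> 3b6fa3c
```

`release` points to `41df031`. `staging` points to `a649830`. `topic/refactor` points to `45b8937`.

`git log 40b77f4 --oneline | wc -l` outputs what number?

Walking parent pointers from 40b77f4: reachable set = {3b6fa3c, 40b77f4, bd8b45b, d47611e}.
That is 4 commits.

4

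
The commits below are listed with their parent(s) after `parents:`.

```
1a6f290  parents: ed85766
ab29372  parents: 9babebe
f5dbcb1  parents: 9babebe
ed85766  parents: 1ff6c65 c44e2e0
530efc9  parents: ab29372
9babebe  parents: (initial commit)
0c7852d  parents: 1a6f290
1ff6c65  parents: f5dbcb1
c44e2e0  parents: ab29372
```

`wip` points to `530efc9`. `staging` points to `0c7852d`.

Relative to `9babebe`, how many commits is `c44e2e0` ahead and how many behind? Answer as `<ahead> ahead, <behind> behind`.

2 ahead, 0 behind

Reachable from c44e2e0: {9babebe, ab29372, c44e2e0}.
Reachable from 9babebe: {9babebe}.
Only in c44e2e0's history (ahead): {ab29372, c44e2e0} — 2.
Only in 9babebe's history (behind): {} — 0.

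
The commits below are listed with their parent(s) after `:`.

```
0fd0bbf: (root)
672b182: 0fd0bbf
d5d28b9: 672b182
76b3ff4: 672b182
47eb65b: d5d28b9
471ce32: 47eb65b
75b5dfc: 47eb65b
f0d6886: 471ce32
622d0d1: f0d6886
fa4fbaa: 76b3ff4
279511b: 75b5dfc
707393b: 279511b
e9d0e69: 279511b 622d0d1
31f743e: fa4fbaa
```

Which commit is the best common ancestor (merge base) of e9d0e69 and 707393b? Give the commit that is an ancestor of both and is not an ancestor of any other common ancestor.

279511b

Ancestors of e9d0e69: {0fd0bbf, 279511b, 471ce32, 47eb65b, 622d0d1, 672b182, 75b5dfc, d5d28b9, e9d0e69, f0d6886}.
Ancestors of 707393b: {0fd0bbf, 279511b, 47eb65b, 672b182, 707393b, 75b5dfc, d5d28b9}.
Common ancestors: {0fd0bbf, 279511b, 47eb65b, 672b182, 75b5dfc, d5d28b9}.
Among these, 279511b is not an ancestor of any other common ancestor — it is the merge base.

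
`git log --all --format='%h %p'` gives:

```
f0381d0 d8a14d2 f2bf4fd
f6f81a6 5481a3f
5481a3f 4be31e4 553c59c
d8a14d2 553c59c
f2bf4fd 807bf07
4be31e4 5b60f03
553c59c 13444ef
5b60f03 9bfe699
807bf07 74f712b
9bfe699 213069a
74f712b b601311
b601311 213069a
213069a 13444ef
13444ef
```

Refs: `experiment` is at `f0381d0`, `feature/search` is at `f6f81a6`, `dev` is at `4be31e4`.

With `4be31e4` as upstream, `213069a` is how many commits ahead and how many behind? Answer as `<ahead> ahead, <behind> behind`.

0 ahead, 3 behind

Reachable from 213069a: {13444ef, 213069a}.
Reachable from 4be31e4: {13444ef, 213069a, 4be31e4, 5b60f03, 9bfe699}.
Only in 213069a's history (ahead): {} — 0.
Only in 4be31e4's history (behind): {4be31e4, 5b60f03, 9bfe699} — 3.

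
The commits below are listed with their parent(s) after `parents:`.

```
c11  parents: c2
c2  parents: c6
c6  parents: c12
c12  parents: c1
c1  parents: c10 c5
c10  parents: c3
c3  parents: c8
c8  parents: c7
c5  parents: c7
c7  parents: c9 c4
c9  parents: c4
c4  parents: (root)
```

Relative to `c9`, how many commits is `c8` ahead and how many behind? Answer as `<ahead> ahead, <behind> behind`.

2 ahead, 0 behind

Reachable from c8: {c4, c7, c8, c9}.
Reachable from c9: {c4, c9}.
Only in c8's history (ahead): {c7, c8} — 2.
Only in c9's history (behind): {} — 0.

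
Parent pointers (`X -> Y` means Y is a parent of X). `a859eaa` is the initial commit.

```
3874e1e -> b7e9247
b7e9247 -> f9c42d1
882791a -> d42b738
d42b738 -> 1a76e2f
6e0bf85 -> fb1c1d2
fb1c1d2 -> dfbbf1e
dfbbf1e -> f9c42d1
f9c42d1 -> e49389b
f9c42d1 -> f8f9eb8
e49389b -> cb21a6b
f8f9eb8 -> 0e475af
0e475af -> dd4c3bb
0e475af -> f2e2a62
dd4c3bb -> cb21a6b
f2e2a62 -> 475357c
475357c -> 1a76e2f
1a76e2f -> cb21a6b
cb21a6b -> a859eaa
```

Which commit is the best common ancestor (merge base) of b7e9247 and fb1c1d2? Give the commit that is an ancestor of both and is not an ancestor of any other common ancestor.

Ancestors of b7e9247: {0e475af, 1a76e2f, 475357c, a859eaa, b7e9247, cb21a6b, dd4c3bb, e49389b, f2e2a62, f8f9eb8, f9c42d1}.
Ancestors of fb1c1d2: {0e475af, 1a76e2f, 475357c, a859eaa, cb21a6b, dd4c3bb, dfbbf1e, e49389b, f2e2a62, f8f9eb8, f9c42d1, fb1c1d2}.
Common ancestors: {0e475af, 1a76e2f, 475357c, a859eaa, cb21a6b, dd4c3bb, e49389b, f2e2a62, f8f9eb8, f9c42d1}.
Among these, f9c42d1 is not an ancestor of any other common ancestor — it is the merge base.

f9c42d1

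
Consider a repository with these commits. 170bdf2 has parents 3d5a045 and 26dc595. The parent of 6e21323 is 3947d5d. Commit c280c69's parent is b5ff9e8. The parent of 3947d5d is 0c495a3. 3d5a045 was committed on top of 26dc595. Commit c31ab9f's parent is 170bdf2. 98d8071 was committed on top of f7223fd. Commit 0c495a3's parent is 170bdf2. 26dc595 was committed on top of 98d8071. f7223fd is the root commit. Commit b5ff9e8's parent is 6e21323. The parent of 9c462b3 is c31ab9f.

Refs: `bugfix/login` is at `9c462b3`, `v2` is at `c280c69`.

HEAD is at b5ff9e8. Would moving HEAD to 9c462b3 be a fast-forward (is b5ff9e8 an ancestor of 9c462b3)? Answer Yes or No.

No

A fast-forward from b5ff9e8 to 9c462b3 is possible iff b5ff9e8 is an ancestor of 9c462b3.
Ancestors of 9c462b3: {170bdf2, 26dc595, 3d5a045, 98d8071, 9c462b3, c31ab9f, f7223fd}.
b5ff9e8 is not among them, so fast-forward is not possible.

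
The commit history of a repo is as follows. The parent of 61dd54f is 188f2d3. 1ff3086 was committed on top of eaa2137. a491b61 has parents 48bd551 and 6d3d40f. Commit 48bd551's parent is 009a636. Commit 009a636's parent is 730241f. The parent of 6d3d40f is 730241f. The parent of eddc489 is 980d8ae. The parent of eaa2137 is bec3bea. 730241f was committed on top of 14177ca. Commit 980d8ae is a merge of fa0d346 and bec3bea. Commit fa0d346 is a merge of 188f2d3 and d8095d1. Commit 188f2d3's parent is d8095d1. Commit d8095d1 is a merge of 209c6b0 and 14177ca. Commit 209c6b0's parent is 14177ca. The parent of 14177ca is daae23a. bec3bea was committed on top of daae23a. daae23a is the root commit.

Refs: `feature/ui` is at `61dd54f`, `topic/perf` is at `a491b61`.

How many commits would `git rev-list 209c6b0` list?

Walking parent pointers from 209c6b0: reachable set = {14177ca, 209c6b0, daae23a}.
That is 3 commits.

3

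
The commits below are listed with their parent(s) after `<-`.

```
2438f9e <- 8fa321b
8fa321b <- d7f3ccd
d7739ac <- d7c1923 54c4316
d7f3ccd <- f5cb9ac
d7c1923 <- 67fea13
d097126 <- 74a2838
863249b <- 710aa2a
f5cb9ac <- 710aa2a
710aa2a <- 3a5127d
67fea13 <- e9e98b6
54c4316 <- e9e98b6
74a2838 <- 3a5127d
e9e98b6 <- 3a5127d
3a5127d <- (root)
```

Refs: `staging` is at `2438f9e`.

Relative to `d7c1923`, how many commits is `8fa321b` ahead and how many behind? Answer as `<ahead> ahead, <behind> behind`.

4 ahead, 3 behind

Reachable from 8fa321b: {3a5127d, 710aa2a, 8fa321b, d7f3ccd, f5cb9ac}.
Reachable from d7c1923: {3a5127d, 67fea13, d7c1923, e9e98b6}.
Only in 8fa321b's history (ahead): {710aa2a, 8fa321b, d7f3ccd, f5cb9ac} — 4.
Only in d7c1923's history (behind): {67fea13, d7c1923, e9e98b6} — 3.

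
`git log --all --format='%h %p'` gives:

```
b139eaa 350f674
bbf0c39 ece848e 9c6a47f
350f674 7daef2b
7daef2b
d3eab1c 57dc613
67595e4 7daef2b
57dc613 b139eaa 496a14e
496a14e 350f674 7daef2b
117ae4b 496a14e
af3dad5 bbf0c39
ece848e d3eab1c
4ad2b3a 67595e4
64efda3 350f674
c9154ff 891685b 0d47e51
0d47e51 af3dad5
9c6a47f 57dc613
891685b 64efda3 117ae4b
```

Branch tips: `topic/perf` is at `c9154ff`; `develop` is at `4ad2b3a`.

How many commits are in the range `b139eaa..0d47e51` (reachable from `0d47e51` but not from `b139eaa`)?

8

Reachable from 0d47e51: {0d47e51, 350f674, 496a14e, 57dc613, 7daef2b, 9c6a47f, af3dad5, b139eaa, bbf0c39, d3eab1c, ece848e}.
Reachable from b139eaa: {350f674, 7daef2b, b139eaa}.
In 0d47e51's history but not b139eaa's: {0d47e51, 496a14e, 57dc613, 9c6a47f, af3dad5, bbf0c39, d3eab1c, ece848e} — 8 commits.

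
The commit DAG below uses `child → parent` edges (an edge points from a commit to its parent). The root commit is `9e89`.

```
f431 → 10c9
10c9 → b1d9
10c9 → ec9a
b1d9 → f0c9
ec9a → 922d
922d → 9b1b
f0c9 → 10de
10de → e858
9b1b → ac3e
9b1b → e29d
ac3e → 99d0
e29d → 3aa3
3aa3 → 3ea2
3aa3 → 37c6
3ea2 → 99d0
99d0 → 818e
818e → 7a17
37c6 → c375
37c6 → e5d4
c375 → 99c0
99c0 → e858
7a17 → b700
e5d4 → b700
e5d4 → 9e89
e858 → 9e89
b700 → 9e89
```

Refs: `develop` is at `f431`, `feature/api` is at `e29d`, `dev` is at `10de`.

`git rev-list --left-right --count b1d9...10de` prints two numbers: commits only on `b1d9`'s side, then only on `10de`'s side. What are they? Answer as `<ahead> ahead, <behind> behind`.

2 ahead, 0 behind

Reachable from b1d9: {10de, 9e89, b1d9, e858, f0c9}.
Reachable from 10de: {10de, 9e89, e858}.
Only in b1d9's history (ahead): {b1d9, f0c9} — 2.
Only in 10de's history (behind): {} — 0.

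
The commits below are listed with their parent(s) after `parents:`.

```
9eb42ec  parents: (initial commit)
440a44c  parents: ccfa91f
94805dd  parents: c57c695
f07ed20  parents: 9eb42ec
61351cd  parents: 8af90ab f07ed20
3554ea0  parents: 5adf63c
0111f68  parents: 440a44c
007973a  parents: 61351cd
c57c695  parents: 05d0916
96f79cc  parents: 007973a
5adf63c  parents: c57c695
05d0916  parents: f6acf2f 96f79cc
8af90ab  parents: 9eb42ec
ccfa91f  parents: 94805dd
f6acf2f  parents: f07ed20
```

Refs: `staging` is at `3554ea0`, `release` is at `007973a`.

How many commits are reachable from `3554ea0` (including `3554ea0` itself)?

11

Walking parent pointers from 3554ea0: reachable set = {007973a, 05d0916, 3554ea0, 5adf63c, 61351cd, 8af90ab, 96f79cc, 9eb42ec, c57c695, f07ed20, f6acf2f}.
That is 11 commits.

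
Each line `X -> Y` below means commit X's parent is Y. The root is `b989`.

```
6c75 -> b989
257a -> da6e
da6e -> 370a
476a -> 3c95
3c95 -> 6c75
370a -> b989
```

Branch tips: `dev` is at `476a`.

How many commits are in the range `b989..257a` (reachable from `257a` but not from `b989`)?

3

Reachable from 257a: {257a, 370a, b989, da6e}.
Reachable from b989: {b989}.
In 257a's history but not b989's: {257a, 370a, da6e} — 3 commits.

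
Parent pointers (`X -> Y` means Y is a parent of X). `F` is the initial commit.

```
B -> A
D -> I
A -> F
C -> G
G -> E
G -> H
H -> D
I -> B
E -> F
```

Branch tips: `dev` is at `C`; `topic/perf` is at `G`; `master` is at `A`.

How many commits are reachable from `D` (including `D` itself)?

Walking parent pointers from D: reachable set = {A, B, D, F, I}.
That is 5 commits.

5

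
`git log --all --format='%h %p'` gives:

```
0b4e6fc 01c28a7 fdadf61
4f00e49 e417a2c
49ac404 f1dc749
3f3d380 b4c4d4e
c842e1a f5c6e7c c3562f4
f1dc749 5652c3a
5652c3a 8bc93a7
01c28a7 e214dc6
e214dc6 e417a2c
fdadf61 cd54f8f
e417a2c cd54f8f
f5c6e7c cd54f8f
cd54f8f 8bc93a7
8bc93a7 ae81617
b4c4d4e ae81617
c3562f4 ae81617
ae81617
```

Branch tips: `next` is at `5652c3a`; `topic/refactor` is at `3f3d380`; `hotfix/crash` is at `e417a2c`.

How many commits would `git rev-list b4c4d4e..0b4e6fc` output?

Reachable from 0b4e6fc: {01c28a7, 0b4e6fc, 8bc93a7, ae81617, cd54f8f, e214dc6, e417a2c, fdadf61}.
Reachable from b4c4d4e: {ae81617, b4c4d4e}.
In 0b4e6fc's history but not b4c4d4e's: {01c28a7, 0b4e6fc, 8bc93a7, cd54f8f, e214dc6, e417a2c, fdadf61} — 7 commits.

7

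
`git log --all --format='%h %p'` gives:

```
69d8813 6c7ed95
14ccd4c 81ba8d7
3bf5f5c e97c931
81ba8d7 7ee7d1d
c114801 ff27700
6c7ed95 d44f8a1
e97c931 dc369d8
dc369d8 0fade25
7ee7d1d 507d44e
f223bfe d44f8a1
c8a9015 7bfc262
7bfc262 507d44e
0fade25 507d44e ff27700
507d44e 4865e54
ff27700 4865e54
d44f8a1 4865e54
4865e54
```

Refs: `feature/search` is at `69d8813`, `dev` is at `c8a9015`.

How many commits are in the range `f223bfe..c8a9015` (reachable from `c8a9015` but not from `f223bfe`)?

Reachable from c8a9015: {4865e54, 507d44e, 7bfc262, c8a9015}.
Reachable from f223bfe: {4865e54, d44f8a1, f223bfe}.
In c8a9015's history but not f223bfe's: {507d44e, 7bfc262, c8a9015} — 3 commits.

3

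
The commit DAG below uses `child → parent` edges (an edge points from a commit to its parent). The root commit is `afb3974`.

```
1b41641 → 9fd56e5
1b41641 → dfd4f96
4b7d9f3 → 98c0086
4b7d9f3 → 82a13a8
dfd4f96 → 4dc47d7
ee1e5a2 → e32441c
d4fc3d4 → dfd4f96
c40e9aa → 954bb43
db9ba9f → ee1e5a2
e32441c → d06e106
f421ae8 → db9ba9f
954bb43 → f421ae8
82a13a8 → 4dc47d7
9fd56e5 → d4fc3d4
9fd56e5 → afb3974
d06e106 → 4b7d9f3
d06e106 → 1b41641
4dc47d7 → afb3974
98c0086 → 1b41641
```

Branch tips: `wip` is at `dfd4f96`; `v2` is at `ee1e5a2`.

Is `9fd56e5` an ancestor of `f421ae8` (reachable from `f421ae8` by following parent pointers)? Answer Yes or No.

Ancestors of f421ae8 (commits reachable by following parents): {1b41641, 4b7d9f3, 4dc47d7, 82a13a8, 98c0086, 9fd56e5, afb3974, d06e106, d4fc3d4, db9ba9f, dfd4f96, e32441c, ee1e5a2, f421ae8}.
9fd56e5 is in that set, so it is an ancestor of f421ae8.

Yes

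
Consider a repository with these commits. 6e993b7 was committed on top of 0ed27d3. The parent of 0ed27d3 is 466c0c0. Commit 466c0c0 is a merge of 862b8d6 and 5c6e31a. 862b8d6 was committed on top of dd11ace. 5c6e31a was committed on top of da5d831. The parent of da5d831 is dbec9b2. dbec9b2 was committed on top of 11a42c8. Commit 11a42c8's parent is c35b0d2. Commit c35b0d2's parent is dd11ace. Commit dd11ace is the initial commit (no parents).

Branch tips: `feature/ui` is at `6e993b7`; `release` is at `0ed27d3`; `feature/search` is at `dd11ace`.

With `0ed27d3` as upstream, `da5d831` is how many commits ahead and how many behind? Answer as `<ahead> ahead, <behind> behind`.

Reachable from da5d831: {11a42c8, c35b0d2, da5d831, dbec9b2, dd11ace}.
Reachable from 0ed27d3: {0ed27d3, 11a42c8, 466c0c0, 5c6e31a, 862b8d6, c35b0d2, da5d831, dbec9b2, dd11ace}.
Only in da5d831's history (ahead): {} — 0.
Only in 0ed27d3's history (behind): {0ed27d3, 466c0c0, 5c6e31a, 862b8d6} — 4.

0 ahead, 4 behind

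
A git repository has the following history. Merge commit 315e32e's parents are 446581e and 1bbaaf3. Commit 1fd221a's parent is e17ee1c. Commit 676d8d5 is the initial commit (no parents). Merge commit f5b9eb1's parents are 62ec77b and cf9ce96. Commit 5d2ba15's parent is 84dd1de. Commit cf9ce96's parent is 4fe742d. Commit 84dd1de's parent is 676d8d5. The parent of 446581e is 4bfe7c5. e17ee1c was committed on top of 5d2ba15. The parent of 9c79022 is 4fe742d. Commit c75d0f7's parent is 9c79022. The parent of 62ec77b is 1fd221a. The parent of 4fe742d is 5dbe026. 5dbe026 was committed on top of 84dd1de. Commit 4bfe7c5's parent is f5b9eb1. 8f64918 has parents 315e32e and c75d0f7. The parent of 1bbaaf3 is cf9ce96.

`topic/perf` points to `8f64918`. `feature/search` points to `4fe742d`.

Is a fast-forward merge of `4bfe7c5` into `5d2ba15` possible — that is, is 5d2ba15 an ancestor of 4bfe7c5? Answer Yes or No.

Yes

A fast-forward from 5d2ba15 to 4bfe7c5 is possible iff 5d2ba15 is an ancestor of 4bfe7c5.
Ancestors of 4bfe7c5: {1fd221a, 4bfe7c5, 4fe742d, 5d2ba15, 5dbe026, 62ec77b, 676d8d5, 84dd1de, cf9ce96, e17ee1c, f5b9eb1}.
5d2ba15 is among them, so fast-forward is possible.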